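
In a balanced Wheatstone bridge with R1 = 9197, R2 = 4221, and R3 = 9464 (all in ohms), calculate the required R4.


At balance: R1*R4 = R2*R3, so R4 = R2*R3/R1.
R4 = 4221 * 9464 / 9197
R4 = 39947544 / 9197
R4 = 4343.54 ohm

4343.54 ohm


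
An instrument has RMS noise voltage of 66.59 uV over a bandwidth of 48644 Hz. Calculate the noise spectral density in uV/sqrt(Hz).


Noise spectral density = Vrms / sqrt(BW).
NSD = 66.59 / sqrt(48644)
NSD = 66.59 / 220.5538
NSD = 0.3019 uV/sqrt(Hz)

0.3019 uV/sqrt(Hz)


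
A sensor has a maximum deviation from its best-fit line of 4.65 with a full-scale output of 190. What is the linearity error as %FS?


Linearity error = (max deviation / full scale) * 100%.
Linearity = (4.65 / 190) * 100
Linearity = 2.447 %FS

2.447 %FS


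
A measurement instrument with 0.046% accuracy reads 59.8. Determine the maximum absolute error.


Absolute error = (accuracy% / 100) * reading.
Error = (0.046 / 100) * 59.8
Error = 0.00046 * 59.8
Error = 0.0275

0.0275


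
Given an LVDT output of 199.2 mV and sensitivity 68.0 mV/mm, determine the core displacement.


Displacement = Vout / sensitivity.
d = 199.2 / 68.0
d = 2.929 mm

2.929 mm


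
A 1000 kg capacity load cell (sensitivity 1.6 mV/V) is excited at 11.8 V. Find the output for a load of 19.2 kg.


Vout = rated_output * Vex * (load / capacity).
Vout = 1.6 * 11.8 * (19.2 / 1000)
Vout = 1.6 * 11.8 * 0.0192
Vout = 0.362 mV

0.362 mV


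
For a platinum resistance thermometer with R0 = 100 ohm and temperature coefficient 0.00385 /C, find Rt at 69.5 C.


The RTD equation: Rt = R0 * (1 + alpha * T).
Rt = 100 * (1 + 0.00385 * 69.5)
Rt = 100 * (1 + 0.267575)
Rt = 100 * 1.267575
Rt = 126.757 ohm

126.757 ohm


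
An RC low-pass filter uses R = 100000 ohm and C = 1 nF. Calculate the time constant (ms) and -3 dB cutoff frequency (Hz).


Time constant: tau = R * C.
tau = 100000 * 1.00e-09 = 0.0001 s
tau = 0.1 ms
Cutoff frequency: fc = 1 / (2*pi*R*C).
fc = 1 / (2*pi*0.0001) = 1591.55 Hz

tau = 0.1 ms, fc = 1591.55 Hz


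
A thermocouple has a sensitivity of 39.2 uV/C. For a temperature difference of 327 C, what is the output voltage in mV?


The thermocouple output V = sensitivity * dT.
V = 39.2 uV/C * 327 C
V = 12818.4 uV
V = 12.818 mV

12.818 mV


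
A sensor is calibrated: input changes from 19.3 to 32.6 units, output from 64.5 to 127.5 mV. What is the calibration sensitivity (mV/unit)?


Sensitivity = (y2 - y1) / (x2 - x1).
S = (127.5 - 64.5) / (32.6 - 19.3)
S = 63.0 / 13.3
S = 4.7368 mV/unit

4.7368 mV/unit


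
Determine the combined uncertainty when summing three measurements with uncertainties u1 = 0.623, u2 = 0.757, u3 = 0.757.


For a sum of independent quantities, uc = sqrt(u1^2 + u2^2 + u3^2).
uc = sqrt(0.623^2 + 0.757^2 + 0.757^2)
uc = sqrt(0.388129 + 0.573049 + 0.573049)
uc = 1.2386

1.2386


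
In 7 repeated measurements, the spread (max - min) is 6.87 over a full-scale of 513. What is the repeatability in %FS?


Repeatability = (spread / full scale) * 100%.
R = (6.87 / 513) * 100
R = 1.339 %FS

1.339 %FS


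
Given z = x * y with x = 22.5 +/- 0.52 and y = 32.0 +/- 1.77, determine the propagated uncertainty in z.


For a product z = x*y, the relative uncertainty is:
uz/z = sqrt((ux/x)^2 + (uy/y)^2)
Relative uncertainties: ux/x = 0.52/22.5 = 0.023111
uy/y = 1.77/32.0 = 0.055313
z = 22.5 * 32.0 = 720.0
uz = 720.0 * sqrt(0.023111^2 + 0.055313^2) = 43.162

43.162


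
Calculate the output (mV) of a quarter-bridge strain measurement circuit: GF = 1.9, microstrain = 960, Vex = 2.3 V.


Quarter bridge output: Vout = (GF * epsilon * Vex) / 4.
Vout = (1.9 * 960e-6 * 2.3) / 4
Vout = 0.0041952 / 4 V
Vout = 0.0010488 V = 1.0488 mV

1.0488 mV


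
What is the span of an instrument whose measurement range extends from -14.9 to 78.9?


Span = upper range - lower range.
Span = 78.9 - (-14.9)
Span = 93.8

93.8


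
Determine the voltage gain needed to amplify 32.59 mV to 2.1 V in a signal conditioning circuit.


Gain = Vout / Vin (converting to same units).
G = 2.1 V / 32.59 mV
G = 2100.0 mV / 32.59 mV
G = 64.44

64.44


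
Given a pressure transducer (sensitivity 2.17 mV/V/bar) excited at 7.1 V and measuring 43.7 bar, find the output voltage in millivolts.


Output = sensitivity * Vex * P.
Vout = 2.17 * 7.1 * 43.7
Vout = 15.407 * 43.7
Vout = 673.29 mV

673.29 mV


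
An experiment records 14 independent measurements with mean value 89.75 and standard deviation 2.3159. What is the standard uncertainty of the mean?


The standard uncertainty for Type A evaluation is u = s / sqrt(n).
u = 2.3159 / sqrt(14)
u = 2.3159 / 3.7417
u = 0.619

0.619


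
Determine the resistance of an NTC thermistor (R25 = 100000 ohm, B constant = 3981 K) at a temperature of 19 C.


NTC thermistor equation: Rt = R25 * exp(B * (1/T - 1/T25)).
T in Kelvin: 292.15 K, T25 = 298.15 K
1/T - 1/T25 = 1/292.15 - 1/298.15 = 6.888e-05
B * (1/T - 1/T25) = 3981 * 6.888e-05 = 0.2742
Rt = 100000 * exp(0.2742) = 131550.7 ohm

131550.7 ohm


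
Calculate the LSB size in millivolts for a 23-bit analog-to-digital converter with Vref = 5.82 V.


The resolution (LSB) of an ADC is Vref / 2^n.
LSB = 5.82 / 2^23
LSB = 5.82 / 8388608
LSB = 6.9e-07 V = 0.0006938 mV

0.0006938 mV


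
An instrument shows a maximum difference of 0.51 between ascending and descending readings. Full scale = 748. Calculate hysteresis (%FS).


Hysteresis = (max difference / full scale) * 100%.
H = (0.51 / 748) * 100
H = 0.068 %FS

0.068 %FS


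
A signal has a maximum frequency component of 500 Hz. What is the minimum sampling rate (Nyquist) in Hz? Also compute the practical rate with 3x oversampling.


By Nyquist theorem, fs_min = 2 * fmax.
fs_min = 2 * 500 = 1000 Hz
Practical rate = 3 * fs_min = 3 * 1000 = 3000 Hz

fs_min = 1000 Hz, fs_practical = 3000 Hz


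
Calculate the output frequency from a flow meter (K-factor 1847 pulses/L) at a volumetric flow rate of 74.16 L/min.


Frequency = K * Q / 60 (converting L/min to L/s).
f = 1847 * 74.16 / 60
f = 136973.52 / 60
f = 2282.89 Hz

2282.89 Hz


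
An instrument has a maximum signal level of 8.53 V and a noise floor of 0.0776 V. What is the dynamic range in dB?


Dynamic range = 20 * log10(Vmax / Vnoise).
DR = 20 * log10(8.53 / 0.0776)
DR = 20 * log10(109.92)
DR = 40.82 dB

40.82 dB


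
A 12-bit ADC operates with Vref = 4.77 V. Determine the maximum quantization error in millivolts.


The maximum quantization error is +/- LSB/2.
LSB = Vref / 2^n = 4.77 / 4096 = 0.00116455 V
Max error = LSB / 2 = 0.00116455 / 2 = 0.00058228 V
Max error = 0.5823 mV

0.5823 mV


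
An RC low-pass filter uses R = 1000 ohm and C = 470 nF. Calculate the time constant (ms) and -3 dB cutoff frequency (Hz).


Time constant: tau = R * C.
tau = 1000 * 4.70e-07 = 0.00047 s
tau = 0.47 ms
Cutoff frequency: fc = 1 / (2*pi*R*C).
fc = 1 / (2*pi*0.00047) = 338.63 Hz

tau = 0.47 ms, fc = 338.63 Hz


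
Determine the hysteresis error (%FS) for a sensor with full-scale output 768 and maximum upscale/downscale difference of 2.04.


Hysteresis = (max difference / full scale) * 100%.
H = (2.04 / 768) * 100
H = 0.266 %FS

0.266 %FS


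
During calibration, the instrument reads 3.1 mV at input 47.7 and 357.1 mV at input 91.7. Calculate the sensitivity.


Sensitivity = (y2 - y1) / (x2 - x1).
S = (357.1 - 3.1) / (91.7 - 47.7)
S = 354.0 / 44.0
S = 8.0455 mV/unit

8.0455 mV/unit


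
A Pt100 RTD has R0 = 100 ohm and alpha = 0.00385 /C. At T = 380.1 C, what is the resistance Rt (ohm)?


The RTD equation: Rt = R0 * (1 + alpha * T).
Rt = 100 * (1 + 0.00385 * 380.1)
Rt = 100 * (1 + 1.463385)
Rt = 100 * 2.463385
Rt = 246.339 ohm

246.339 ohm


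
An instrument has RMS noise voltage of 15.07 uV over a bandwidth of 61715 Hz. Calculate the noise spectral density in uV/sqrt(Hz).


Noise spectral density = Vrms / sqrt(BW).
NSD = 15.07 / sqrt(61715)
NSD = 15.07 / 248.425
NSD = 0.0607 uV/sqrt(Hz)

0.0607 uV/sqrt(Hz)


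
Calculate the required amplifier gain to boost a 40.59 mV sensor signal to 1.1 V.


Gain = Vout / Vin (converting to same units).
G = 1.1 V / 40.59 mV
G = 1100.0 mV / 40.59 mV
G = 27.1

27.1


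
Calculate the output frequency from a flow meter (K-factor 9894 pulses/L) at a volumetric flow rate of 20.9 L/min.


Frequency = K * Q / 60 (converting L/min to L/s).
f = 9894 * 20.9 / 60
f = 206784.6 / 60
f = 3446.41 Hz

3446.41 Hz


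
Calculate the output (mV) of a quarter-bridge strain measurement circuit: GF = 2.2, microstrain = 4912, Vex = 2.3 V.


Quarter bridge output: Vout = (GF * epsilon * Vex) / 4.
Vout = (2.2 * 4912e-6 * 2.3) / 4
Vout = 0.02485472 / 4 V
Vout = 0.00621368 V = 6.2137 mV

6.2137 mV


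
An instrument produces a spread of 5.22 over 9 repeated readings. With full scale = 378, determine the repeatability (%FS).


Repeatability = (spread / full scale) * 100%.
R = (5.22 / 378) * 100
R = 1.381 %FS

1.381 %FS


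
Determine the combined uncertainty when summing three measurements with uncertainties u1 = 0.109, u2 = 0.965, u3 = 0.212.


For a sum of independent quantities, uc = sqrt(u1^2 + u2^2 + u3^2).
uc = sqrt(0.109^2 + 0.965^2 + 0.212^2)
uc = sqrt(0.011881 + 0.931225 + 0.044944)
uc = 0.994

0.994


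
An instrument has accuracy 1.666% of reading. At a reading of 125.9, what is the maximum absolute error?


Absolute error = (accuracy% / 100) * reading.
Error = (1.666 / 100) * 125.9
Error = 0.01666 * 125.9
Error = 2.0975

2.0975


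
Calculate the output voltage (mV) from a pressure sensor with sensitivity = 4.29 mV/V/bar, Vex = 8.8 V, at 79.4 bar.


Output = sensitivity * Vex * P.
Vout = 4.29 * 8.8 * 79.4
Vout = 37.752 * 79.4
Vout = 2997.51 mV

2997.51 mV


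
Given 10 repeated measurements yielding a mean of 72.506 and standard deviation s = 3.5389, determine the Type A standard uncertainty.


The standard uncertainty for Type A evaluation is u = s / sqrt(n).
u = 3.5389 / sqrt(10)
u = 3.5389 / 3.1623
u = 1.1191

1.1191


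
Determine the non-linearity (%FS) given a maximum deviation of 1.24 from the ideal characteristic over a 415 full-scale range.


Linearity error = (max deviation / full scale) * 100%.
Linearity = (1.24 / 415) * 100
Linearity = 0.299 %FS

0.299 %FS


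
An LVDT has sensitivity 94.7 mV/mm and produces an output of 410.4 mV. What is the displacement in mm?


Displacement = Vout / sensitivity.
d = 410.4 / 94.7
d = 4.334 mm

4.334 mm


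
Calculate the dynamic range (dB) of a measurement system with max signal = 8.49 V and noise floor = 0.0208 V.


Dynamic range = 20 * log10(Vmax / Vnoise).
DR = 20 * log10(8.49 / 0.0208)
DR = 20 * log10(408.17)
DR = 52.22 dB

52.22 dB


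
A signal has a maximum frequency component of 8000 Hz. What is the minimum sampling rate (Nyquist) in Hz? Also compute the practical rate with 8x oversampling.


By Nyquist theorem, fs_min = 2 * fmax.
fs_min = 2 * 8000 = 16000 Hz
Practical rate = 8 * fs_min = 8 * 16000 = 128000 Hz

fs_min = 16000 Hz, fs_practical = 128000 Hz


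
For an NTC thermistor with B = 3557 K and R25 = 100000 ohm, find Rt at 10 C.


NTC thermistor equation: Rt = R25 * exp(B * (1/T - 1/T25)).
T in Kelvin: 283.15 K, T25 = 298.15 K
1/T - 1/T25 = 1/283.15 - 1/298.15 = 0.00017768
B * (1/T - 1/T25) = 3557 * 0.00017768 = 0.632
Rt = 100000 * exp(0.632) = 188138.8 ohm

188138.8 ohm


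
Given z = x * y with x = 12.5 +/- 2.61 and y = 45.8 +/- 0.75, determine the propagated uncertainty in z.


For a product z = x*y, the relative uncertainty is:
uz/z = sqrt((ux/x)^2 + (uy/y)^2)
Relative uncertainties: ux/x = 2.61/12.5 = 0.2088
uy/y = 0.75/45.8 = 0.016376
z = 12.5 * 45.8 = 572.5
uz = 572.5 * sqrt(0.2088^2 + 0.016376^2) = 119.905

119.905


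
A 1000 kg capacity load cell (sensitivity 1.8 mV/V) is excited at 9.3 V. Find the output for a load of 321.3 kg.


Vout = rated_output * Vex * (load / capacity).
Vout = 1.8 * 9.3 * (321.3 / 1000)
Vout = 1.8 * 9.3 * 0.3213
Vout = 5.379 mV

5.379 mV


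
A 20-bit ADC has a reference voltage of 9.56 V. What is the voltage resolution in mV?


The resolution (LSB) of an ADC is Vref / 2^n.
LSB = 9.56 / 2^20
LSB = 9.56 / 1048576
LSB = 9.12e-06 V = 0.00911713 mV

0.00911713 mV


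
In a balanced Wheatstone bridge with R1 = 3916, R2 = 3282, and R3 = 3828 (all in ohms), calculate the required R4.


At balance: R1*R4 = R2*R3, so R4 = R2*R3/R1.
R4 = 3282 * 3828 / 3916
R4 = 12563496 / 3916
R4 = 3208.25 ohm

3208.25 ohm


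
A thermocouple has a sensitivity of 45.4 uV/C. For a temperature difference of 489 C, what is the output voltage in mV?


The thermocouple output V = sensitivity * dT.
V = 45.4 uV/C * 489 C
V = 22200.6 uV
V = 22.201 mV

22.201 mV


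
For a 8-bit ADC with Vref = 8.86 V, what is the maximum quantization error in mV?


The maximum quantization error is +/- LSB/2.
LSB = Vref / 2^n = 8.86 / 256 = 0.03460937 V
Max error = LSB / 2 = 0.03460937 / 2 = 0.01730469 V
Max error = 17.3047 mV

17.3047 mV


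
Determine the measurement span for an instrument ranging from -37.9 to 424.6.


Span = upper range - lower range.
Span = 424.6 - (-37.9)
Span = 462.5

462.5


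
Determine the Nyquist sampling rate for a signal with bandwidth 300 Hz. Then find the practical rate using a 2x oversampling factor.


By Nyquist theorem, fs_min = 2 * fmax.
fs_min = 2 * 300 = 600 Hz
Practical rate = 2 * fs_min = 2 * 600 = 1200 Hz

fs_min = 600 Hz, fs_practical = 1200 Hz


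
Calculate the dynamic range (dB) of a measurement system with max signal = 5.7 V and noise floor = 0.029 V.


Dynamic range = 20 * log10(Vmax / Vnoise).
DR = 20 * log10(5.7 / 0.029)
DR = 20 * log10(196.55)
DR = 45.87 dB

45.87 dB


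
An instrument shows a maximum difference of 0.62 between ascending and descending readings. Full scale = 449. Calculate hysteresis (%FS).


Hysteresis = (max difference / full scale) * 100%.
H = (0.62 / 449) * 100
H = 0.138 %FS

0.138 %FS


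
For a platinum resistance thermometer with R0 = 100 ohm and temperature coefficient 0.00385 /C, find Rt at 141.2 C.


The RTD equation: Rt = R0 * (1 + alpha * T).
Rt = 100 * (1 + 0.00385 * 141.2)
Rt = 100 * (1 + 0.54362)
Rt = 100 * 1.54362
Rt = 154.362 ohm

154.362 ohm


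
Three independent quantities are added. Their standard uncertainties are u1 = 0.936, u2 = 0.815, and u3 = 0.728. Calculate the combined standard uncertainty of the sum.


For a sum of independent quantities, uc = sqrt(u1^2 + u2^2 + u3^2).
uc = sqrt(0.936^2 + 0.815^2 + 0.728^2)
uc = sqrt(0.876096 + 0.664225 + 0.529984)
uc = 1.4389

1.4389


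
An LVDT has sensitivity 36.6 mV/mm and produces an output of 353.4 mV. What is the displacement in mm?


Displacement = Vout / sensitivity.
d = 353.4 / 36.6
d = 9.656 mm

9.656 mm


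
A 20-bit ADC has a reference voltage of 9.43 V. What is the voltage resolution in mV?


The resolution (LSB) of an ADC is Vref / 2^n.
LSB = 9.43 / 2^20
LSB = 9.43 / 1048576
LSB = 8.99e-06 V = 0.00899315 mV

0.00899315 mV


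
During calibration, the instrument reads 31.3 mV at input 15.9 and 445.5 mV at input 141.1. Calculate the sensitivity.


Sensitivity = (y2 - y1) / (x2 - x1).
S = (445.5 - 31.3) / (141.1 - 15.9)
S = 414.2 / 125.2
S = 3.3083 mV/unit

3.3083 mV/unit


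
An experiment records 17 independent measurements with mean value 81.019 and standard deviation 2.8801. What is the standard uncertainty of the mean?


The standard uncertainty for Type A evaluation is u = s / sqrt(n).
u = 2.8801 / sqrt(17)
u = 2.8801 / 4.1231
u = 0.6985

0.6985


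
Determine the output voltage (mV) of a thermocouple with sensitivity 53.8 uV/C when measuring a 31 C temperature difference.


The thermocouple output V = sensitivity * dT.
V = 53.8 uV/C * 31 C
V = 1667.8 uV
V = 1.668 mV

1.668 mV


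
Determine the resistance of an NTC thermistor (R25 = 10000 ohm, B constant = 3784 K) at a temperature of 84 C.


NTC thermistor equation: Rt = R25 * exp(B * (1/T - 1/T25)).
T in Kelvin: 357.15 K, T25 = 298.15 K
1/T - 1/T25 = 1/357.15 - 1/298.15 = -0.00055407
B * (1/T - 1/T25) = 3784 * -0.00055407 = -2.0966
Rt = 10000 * exp(-2.0966) = 1228.7 ohm

1228.7 ohm


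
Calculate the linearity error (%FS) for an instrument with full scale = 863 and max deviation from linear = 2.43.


Linearity error = (max deviation / full scale) * 100%.
Linearity = (2.43 / 863) * 100
Linearity = 0.282 %FS

0.282 %FS


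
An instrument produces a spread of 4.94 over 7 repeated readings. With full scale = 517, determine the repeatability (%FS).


Repeatability = (spread / full scale) * 100%.
R = (4.94 / 517) * 100
R = 0.956 %FS

0.956 %FS


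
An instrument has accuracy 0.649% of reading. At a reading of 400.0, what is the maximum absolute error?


Absolute error = (accuracy% / 100) * reading.
Error = (0.649 / 100) * 400.0
Error = 0.00649 * 400.0
Error = 2.596

2.596


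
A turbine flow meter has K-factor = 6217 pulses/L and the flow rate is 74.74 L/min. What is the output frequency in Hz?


Frequency = K * Q / 60 (converting L/min to L/s).
f = 6217 * 74.74 / 60
f = 464658.58 / 60
f = 7744.31 Hz

7744.31 Hz


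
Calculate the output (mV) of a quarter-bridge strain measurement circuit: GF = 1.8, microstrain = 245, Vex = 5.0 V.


Quarter bridge output: Vout = (GF * epsilon * Vex) / 4.
Vout = (1.8 * 245e-6 * 5.0) / 4
Vout = 0.002205 / 4 V
Vout = 0.00055125 V = 0.5513 mV

0.5513 mV


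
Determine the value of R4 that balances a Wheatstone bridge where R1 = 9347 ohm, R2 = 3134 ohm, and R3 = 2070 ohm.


At balance: R1*R4 = R2*R3, so R4 = R2*R3/R1.
R4 = 3134 * 2070 / 9347
R4 = 6487380 / 9347
R4 = 694.06 ohm

694.06 ohm


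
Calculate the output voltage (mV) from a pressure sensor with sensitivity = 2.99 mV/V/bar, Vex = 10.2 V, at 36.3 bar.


Output = sensitivity * Vex * P.
Vout = 2.99 * 10.2 * 36.3
Vout = 30.498 * 36.3
Vout = 1107.08 mV

1107.08 mV


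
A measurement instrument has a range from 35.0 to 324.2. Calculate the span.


Span = upper range - lower range.
Span = 324.2 - (35.0)
Span = 289.2

289.2


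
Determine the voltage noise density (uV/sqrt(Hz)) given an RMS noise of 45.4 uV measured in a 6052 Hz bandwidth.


Noise spectral density = Vrms / sqrt(BW).
NSD = 45.4 / sqrt(6052)
NSD = 45.4 / 77.7946
NSD = 0.5836 uV/sqrt(Hz)

0.5836 uV/sqrt(Hz)


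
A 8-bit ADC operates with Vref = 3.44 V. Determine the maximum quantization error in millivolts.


The maximum quantization error is +/- LSB/2.
LSB = Vref / 2^n = 3.44 / 256 = 0.0134375 V
Max error = LSB / 2 = 0.0134375 / 2 = 0.00671875 V
Max error = 6.7188 mV

6.7188 mV


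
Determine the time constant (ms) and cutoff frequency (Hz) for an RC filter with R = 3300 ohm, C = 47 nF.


Time constant: tau = R * C.
tau = 3300 * 4.70e-08 = 0.0001551 s
tau = 0.1551 ms
Cutoff frequency: fc = 1 / (2*pi*R*C).
fc = 1 / (2*pi*0.0001551) = 1026.14 Hz

tau = 0.1551 ms, fc = 1026.14 Hz


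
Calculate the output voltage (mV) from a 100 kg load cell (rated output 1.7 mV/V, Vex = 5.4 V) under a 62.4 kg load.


Vout = rated_output * Vex * (load / capacity).
Vout = 1.7 * 5.4 * (62.4 / 100)
Vout = 1.7 * 5.4 * 0.624
Vout = 5.728 mV

5.728 mV


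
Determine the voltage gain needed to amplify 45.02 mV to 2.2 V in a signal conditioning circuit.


Gain = Vout / Vin (converting to same units).
G = 2.2 V / 45.02 mV
G = 2200.0 mV / 45.02 mV
G = 48.87

48.87


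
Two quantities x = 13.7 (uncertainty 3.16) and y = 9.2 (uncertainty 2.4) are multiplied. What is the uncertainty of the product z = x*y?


For a product z = x*y, the relative uncertainty is:
uz/z = sqrt((ux/x)^2 + (uy/y)^2)
Relative uncertainties: ux/x = 3.16/13.7 = 0.230657
uy/y = 2.4/9.2 = 0.26087
z = 13.7 * 9.2 = 126.0
uz = 126.0 * sqrt(0.230657^2 + 0.26087^2) = 43.889

43.889


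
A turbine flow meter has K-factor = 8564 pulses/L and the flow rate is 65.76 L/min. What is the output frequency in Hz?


Frequency = K * Q / 60 (converting L/min to L/s).
f = 8564 * 65.76 / 60
f = 563168.64 / 60
f = 9386.14 Hz

9386.14 Hz


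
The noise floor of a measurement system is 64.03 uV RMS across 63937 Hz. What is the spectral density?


Noise spectral density = Vrms / sqrt(BW).
NSD = 64.03 / sqrt(63937)
NSD = 64.03 / 252.8577
NSD = 0.2532 uV/sqrt(Hz)

0.2532 uV/sqrt(Hz)


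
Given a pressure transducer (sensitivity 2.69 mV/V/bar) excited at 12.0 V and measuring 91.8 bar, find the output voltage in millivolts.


Output = sensitivity * Vex * P.
Vout = 2.69 * 12.0 * 91.8
Vout = 32.28 * 91.8
Vout = 2963.3 mV

2963.3 mV


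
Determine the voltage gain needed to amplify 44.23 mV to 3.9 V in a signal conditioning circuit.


Gain = Vout / Vin (converting to same units).
G = 3.9 V / 44.23 mV
G = 3900.0 mV / 44.23 mV
G = 88.18

88.18


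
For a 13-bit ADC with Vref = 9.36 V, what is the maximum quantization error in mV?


The maximum quantization error is +/- LSB/2.
LSB = Vref / 2^n = 9.36 / 8192 = 0.00114258 V
Max error = LSB / 2 = 0.00114258 / 2 = 0.00057129 V
Max error = 0.5713 mV

0.5713 mV


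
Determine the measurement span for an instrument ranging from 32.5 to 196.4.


Span = upper range - lower range.
Span = 196.4 - (32.5)
Span = 163.9

163.9


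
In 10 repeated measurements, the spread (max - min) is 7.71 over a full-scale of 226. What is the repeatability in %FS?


Repeatability = (spread / full scale) * 100%.
R = (7.71 / 226) * 100
R = 3.412 %FS

3.412 %FS


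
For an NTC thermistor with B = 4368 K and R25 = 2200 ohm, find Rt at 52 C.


NTC thermistor equation: Rt = R25 * exp(B * (1/T - 1/T25)).
T in Kelvin: 325.15 K, T25 = 298.15 K
1/T - 1/T25 = 1/325.15 - 1/298.15 = -0.00027851
B * (1/T - 1/T25) = 4368 * -0.00027851 = -1.2165
Rt = 2200 * exp(-1.2165) = 651.8 ohm

651.8 ohm


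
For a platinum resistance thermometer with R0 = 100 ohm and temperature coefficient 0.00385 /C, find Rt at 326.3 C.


The RTD equation: Rt = R0 * (1 + alpha * T).
Rt = 100 * (1 + 0.00385 * 326.3)
Rt = 100 * (1 + 1.256255)
Rt = 100 * 2.256255
Rt = 225.626 ohm

225.626 ohm


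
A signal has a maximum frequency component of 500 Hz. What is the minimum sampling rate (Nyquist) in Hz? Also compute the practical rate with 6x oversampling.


By Nyquist theorem, fs_min = 2 * fmax.
fs_min = 2 * 500 = 1000 Hz
Practical rate = 6 * fs_min = 6 * 1000 = 6000 Hz

fs_min = 1000 Hz, fs_practical = 6000 Hz


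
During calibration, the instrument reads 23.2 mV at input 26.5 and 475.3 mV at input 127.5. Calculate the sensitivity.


Sensitivity = (y2 - y1) / (x2 - x1).
S = (475.3 - 23.2) / (127.5 - 26.5)
S = 452.1 / 101.0
S = 4.4762 mV/unit

4.4762 mV/unit


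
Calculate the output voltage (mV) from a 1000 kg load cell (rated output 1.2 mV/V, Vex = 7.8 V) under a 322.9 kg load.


Vout = rated_output * Vex * (load / capacity).
Vout = 1.2 * 7.8 * (322.9 / 1000)
Vout = 1.2 * 7.8 * 0.3229
Vout = 3.022 mV

3.022 mV


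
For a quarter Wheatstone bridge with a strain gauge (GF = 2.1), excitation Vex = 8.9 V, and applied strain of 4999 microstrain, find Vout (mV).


Quarter bridge output: Vout = (GF * epsilon * Vex) / 4.
Vout = (2.1 * 4999e-6 * 8.9) / 4
Vout = 0.09343131 / 4 V
Vout = 0.02335783 V = 23.3578 mV

23.3578 mV


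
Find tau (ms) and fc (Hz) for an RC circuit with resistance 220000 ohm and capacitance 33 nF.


Time constant: tau = R * C.
tau = 220000 * 3.30e-08 = 0.00726 s
tau = 7.26 ms
Cutoff frequency: fc = 1 / (2*pi*R*C).
fc = 1 / (2*pi*0.00726) = 21.92 Hz

tau = 7.26 ms, fc = 21.92 Hz


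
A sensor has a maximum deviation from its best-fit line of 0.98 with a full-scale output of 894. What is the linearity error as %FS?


Linearity error = (max deviation / full scale) * 100%.
Linearity = (0.98 / 894) * 100
Linearity = 0.11 %FS

0.11 %FS


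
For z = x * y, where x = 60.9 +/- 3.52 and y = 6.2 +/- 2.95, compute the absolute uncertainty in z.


For a product z = x*y, the relative uncertainty is:
uz/z = sqrt((ux/x)^2 + (uy/y)^2)
Relative uncertainties: ux/x = 3.52/60.9 = 0.0578
uy/y = 2.95/6.2 = 0.475806
z = 60.9 * 6.2 = 377.6
uz = 377.6 * sqrt(0.0578^2 + 0.475806^2) = 180.976

180.976


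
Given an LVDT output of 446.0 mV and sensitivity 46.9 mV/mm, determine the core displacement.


Displacement = Vout / sensitivity.
d = 446.0 / 46.9
d = 9.51 mm

9.51 mm


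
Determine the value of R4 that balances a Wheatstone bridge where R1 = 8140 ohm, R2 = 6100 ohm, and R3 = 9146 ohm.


At balance: R1*R4 = R2*R3, so R4 = R2*R3/R1.
R4 = 6100 * 9146 / 8140
R4 = 55790600 / 8140
R4 = 6853.88 ohm

6853.88 ohm


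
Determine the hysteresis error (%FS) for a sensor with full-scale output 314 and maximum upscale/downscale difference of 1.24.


Hysteresis = (max difference / full scale) * 100%.
H = (1.24 / 314) * 100
H = 0.395 %FS

0.395 %FS


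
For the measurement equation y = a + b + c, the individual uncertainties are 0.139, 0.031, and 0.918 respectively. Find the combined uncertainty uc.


For a sum of independent quantities, uc = sqrt(u1^2 + u2^2 + u3^2).
uc = sqrt(0.139^2 + 0.031^2 + 0.918^2)
uc = sqrt(0.019321 + 0.000961 + 0.842724)
uc = 0.929

0.929


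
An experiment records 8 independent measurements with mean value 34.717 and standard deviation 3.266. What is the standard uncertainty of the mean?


The standard uncertainty for Type A evaluation is u = s / sqrt(n).
u = 3.266 / sqrt(8)
u = 3.266 / 2.8284
u = 1.1547

1.1547


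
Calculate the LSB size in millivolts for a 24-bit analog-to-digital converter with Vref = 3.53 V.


The resolution (LSB) of an ADC is Vref / 2^n.
LSB = 3.53 / 2^24
LSB = 3.53 / 16777216
LSB = 2.1e-07 V = 0.0002104 mV

0.0002104 mV


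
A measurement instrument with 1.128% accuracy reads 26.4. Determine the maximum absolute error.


Absolute error = (accuracy% / 100) * reading.
Error = (1.128 / 100) * 26.4
Error = 0.01128 * 26.4
Error = 0.2978

0.2978


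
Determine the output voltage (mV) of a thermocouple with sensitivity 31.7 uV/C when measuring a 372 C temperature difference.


The thermocouple output V = sensitivity * dT.
V = 31.7 uV/C * 372 C
V = 11792.4 uV
V = 11.792 mV

11.792 mV


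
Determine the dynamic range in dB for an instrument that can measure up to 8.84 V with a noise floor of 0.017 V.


Dynamic range = 20 * log10(Vmax / Vnoise).
DR = 20 * log10(8.84 / 0.017)
DR = 20 * log10(520.0)
DR = 54.32 dB

54.32 dB


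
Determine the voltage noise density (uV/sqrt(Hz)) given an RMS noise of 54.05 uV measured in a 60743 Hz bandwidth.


Noise spectral density = Vrms / sqrt(BW).
NSD = 54.05 / sqrt(60743)
NSD = 54.05 / 246.461
NSD = 0.2193 uV/sqrt(Hz)

0.2193 uV/sqrt(Hz)


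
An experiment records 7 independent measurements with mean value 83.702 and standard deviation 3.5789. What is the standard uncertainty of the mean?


The standard uncertainty for Type A evaluation is u = s / sqrt(n).
u = 3.5789 / sqrt(7)
u = 3.5789 / 2.6458
u = 1.3527

1.3527


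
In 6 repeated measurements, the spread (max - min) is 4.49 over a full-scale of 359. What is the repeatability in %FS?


Repeatability = (spread / full scale) * 100%.
R = (4.49 / 359) * 100
R = 1.251 %FS

1.251 %FS


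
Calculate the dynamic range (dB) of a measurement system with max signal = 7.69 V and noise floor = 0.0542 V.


Dynamic range = 20 * log10(Vmax / Vnoise).
DR = 20 * log10(7.69 / 0.0542)
DR = 20 * log10(141.88)
DR = 43.04 dB

43.04 dB


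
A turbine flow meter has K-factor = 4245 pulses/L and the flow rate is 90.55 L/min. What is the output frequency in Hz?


Frequency = K * Q / 60 (converting L/min to L/s).
f = 4245 * 90.55 / 60
f = 384384.75 / 60
f = 6406.41 Hz

6406.41 Hz


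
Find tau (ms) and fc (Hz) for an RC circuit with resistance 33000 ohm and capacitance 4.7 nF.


Time constant: tau = R * C.
tau = 33000 * 4.70e-09 = 0.0001551 s
tau = 0.1551 ms
Cutoff frequency: fc = 1 / (2*pi*R*C).
fc = 1 / (2*pi*0.0001551) = 1026.14 Hz

tau = 0.1551 ms, fc = 1026.14 Hz


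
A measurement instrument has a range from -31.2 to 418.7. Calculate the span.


Span = upper range - lower range.
Span = 418.7 - (-31.2)
Span = 449.9

449.9


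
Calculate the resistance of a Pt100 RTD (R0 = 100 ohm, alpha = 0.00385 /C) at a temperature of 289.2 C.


The RTD equation: Rt = R0 * (1 + alpha * T).
Rt = 100 * (1 + 0.00385 * 289.2)
Rt = 100 * (1 + 1.11342)
Rt = 100 * 2.11342
Rt = 211.342 ohm

211.342 ohm


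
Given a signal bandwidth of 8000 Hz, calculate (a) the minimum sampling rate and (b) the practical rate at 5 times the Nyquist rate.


By Nyquist theorem, fs_min = 2 * fmax.
fs_min = 2 * 8000 = 16000 Hz
Practical rate = 5 * fs_min = 5 * 16000 = 80000 Hz

fs_min = 16000 Hz, fs_practical = 80000 Hz


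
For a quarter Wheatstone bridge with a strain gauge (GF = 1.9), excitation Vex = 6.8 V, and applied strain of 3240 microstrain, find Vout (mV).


Quarter bridge output: Vout = (GF * epsilon * Vex) / 4.
Vout = (1.9 * 3240e-6 * 6.8) / 4
Vout = 0.0418608 / 4 V
Vout = 0.0104652 V = 10.4652 mV

10.4652 mV


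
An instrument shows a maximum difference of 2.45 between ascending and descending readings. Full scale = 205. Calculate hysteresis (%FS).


Hysteresis = (max difference / full scale) * 100%.
H = (2.45 / 205) * 100
H = 1.195 %FS

1.195 %FS


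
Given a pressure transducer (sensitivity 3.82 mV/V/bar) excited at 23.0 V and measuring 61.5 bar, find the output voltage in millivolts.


Output = sensitivity * Vex * P.
Vout = 3.82 * 23.0 * 61.5
Vout = 87.86 * 61.5
Vout = 5403.39 mV

5403.39 mV


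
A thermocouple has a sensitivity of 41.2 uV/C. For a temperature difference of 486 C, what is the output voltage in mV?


The thermocouple output V = sensitivity * dT.
V = 41.2 uV/C * 486 C
V = 20023.2 uV
V = 20.023 mV

20.023 mV


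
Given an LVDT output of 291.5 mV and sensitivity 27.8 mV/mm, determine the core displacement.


Displacement = Vout / sensitivity.
d = 291.5 / 27.8
d = 10.486 mm

10.486 mm


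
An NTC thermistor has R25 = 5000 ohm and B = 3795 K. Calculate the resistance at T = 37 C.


NTC thermistor equation: Rt = R25 * exp(B * (1/T - 1/T25)).
T in Kelvin: 310.15 K, T25 = 298.15 K
1/T - 1/T25 = 1/310.15 - 1/298.15 = -0.00012977
B * (1/T - 1/T25) = 3795 * -0.00012977 = -0.4925
Rt = 5000 * exp(-0.4925) = 3055.6 ohm

3055.6 ohm


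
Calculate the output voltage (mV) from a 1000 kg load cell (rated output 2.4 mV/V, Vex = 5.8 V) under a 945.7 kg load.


Vout = rated_output * Vex * (load / capacity).
Vout = 2.4 * 5.8 * (945.7 / 1000)
Vout = 2.4 * 5.8 * 0.9457
Vout = 13.164 mV

13.164 mV


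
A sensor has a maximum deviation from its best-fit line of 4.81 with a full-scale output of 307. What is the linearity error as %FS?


Linearity error = (max deviation / full scale) * 100%.
Linearity = (4.81 / 307) * 100
Linearity = 1.567 %FS

1.567 %FS


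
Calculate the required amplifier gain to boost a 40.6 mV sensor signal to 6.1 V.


Gain = Vout / Vin (converting to same units).
G = 6.1 V / 40.6 mV
G = 6100.0 mV / 40.6 mV
G = 150.25

150.25


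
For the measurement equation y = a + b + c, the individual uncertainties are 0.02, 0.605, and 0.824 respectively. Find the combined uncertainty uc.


For a sum of independent quantities, uc = sqrt(u1^2 + u2^2 + u3^2).
uc = sqrt(0.02^2 + 0.605^2 + 0.824^2)
uc = sqrt(0.0004 + 0.366025 + 0.678976)
uc = 1.0224

1.0224


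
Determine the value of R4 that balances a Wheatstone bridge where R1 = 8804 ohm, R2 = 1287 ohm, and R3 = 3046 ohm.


At balance: R1*R4 = R2*R3, so R4 = R2*R3/R1.
R4 = 1287 * 3046 / 8804
R4 = 3920202 / 8804
R4 = 445.28 ohm

445.28 ohm


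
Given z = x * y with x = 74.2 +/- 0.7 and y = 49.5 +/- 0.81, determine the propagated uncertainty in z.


For a product z = x*y, the relative uncertainty is:
uz/z = sqrt((ux/x)^2 + (uy/y)^2)
Relative uncertainties: ux/x = 0.7/74.2 = 0.009434
uy/y = 0.81/49.5 = 0.016364
z = 74.2 * 49.5 = 3672.9
uz = 3672.9 * sqrt(0.009434^2 + 0.016364^2) = 69.375

69.375


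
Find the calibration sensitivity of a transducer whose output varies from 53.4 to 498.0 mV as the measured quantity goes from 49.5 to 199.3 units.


Sensitivity = (y2 - y1) / (x2 - x1).
S = (498.0 - 53.4) / (199.3 - 49.5)
S = 444.6 / 149.8
S = 2.968 mV/unit

2.968 mV/unit


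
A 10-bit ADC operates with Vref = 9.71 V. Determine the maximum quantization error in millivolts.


The maximum quantization error is +/- LSB/2.
LSB = Vref / 2^n = 9.71 / 1024 = 0.00948242 V
Max error = LSB / 2 = 0.00948242 / 2 = 0.00474121 V
Max error = 4.7412 mV

4.7412 mV


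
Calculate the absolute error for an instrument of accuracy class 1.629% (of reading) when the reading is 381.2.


Absolute error = (accuracy% / 100) * reading.
Error = (1.629 / 100) * 381.2
Error = 0.01629 * 381.2
Error = 6.2097

6.2097


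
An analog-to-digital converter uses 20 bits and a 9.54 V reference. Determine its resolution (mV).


The resolution (LSB) of an ADC is Vref / 2^n.
LSB = 9.54 / 2^20
LSB = 9.54 / 1048576
LSB = 9.1e-06 V = 0.00909805 mV

0.00909805 mV


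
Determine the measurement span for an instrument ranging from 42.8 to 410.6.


Span = upper range - lower range.
Span = 410.6 - (42.8)
Span = 367.8

367.8


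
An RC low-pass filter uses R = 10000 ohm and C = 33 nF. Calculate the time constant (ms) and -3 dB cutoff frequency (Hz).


Time constant: tau = R * C.
tau = 10000 * 3.30e-08 = 0.00033 s
tau = 0.33 ms
Cutoff frequency: fc = 1 / (2*pi*R*C).
fc = 1 / (2*pi*0.00033) = 482.29 Hz

tau = 0.33 ms, fc = 482.29 Hz


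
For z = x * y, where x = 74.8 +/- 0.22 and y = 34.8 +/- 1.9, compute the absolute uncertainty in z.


For a product z = x*y, the relative uncertainty is:
uz/z = sqrt((ux/x)^2 + (uy/y)^2)
Relative uncertainties: ux/x = 0.22/74.8 = 0.002941
uy/y = 1.9/34.8 = 0.054598
z = 74.8 * 34.8 = 2603.0
uz = 2603.0 * sqrt(0.002941^2 + 0.054598^2) = 142.326

142.326


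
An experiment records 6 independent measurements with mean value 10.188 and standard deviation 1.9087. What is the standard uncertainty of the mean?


The standard uncertainty for Type A evaluation is u = s / sqrt(n).
u = 1.9087 / sqrt(6)
u = 1.9087 / 2.4495
u = 0.7792

0.7792


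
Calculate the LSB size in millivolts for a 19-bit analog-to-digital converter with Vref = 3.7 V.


The resolution (LSB) of an ADC is Vref / 2^n.
LSB = 3.7 / 2^19
LSB = 3.7 / 524288
LSB = 7.06e-06 V = 0.00705719 mV

0.00705719 mV


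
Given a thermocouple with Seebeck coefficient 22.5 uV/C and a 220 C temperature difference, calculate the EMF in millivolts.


The thermocouple output V = sensitivity * dT.
V = 22.5 uV/C * 220 C
V = 4950.0 uV
V = 4.95 mV

4.95 mV


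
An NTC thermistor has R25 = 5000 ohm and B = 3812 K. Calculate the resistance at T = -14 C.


NTC thermistor equation: Rt = R25 * exp(B * (1/T - 1/T25)).
T in Kelvin: 259.15 K, T25 = 298.15 K
1/T - 1/T25 = 1/259.15 - 1/298.15 = 0.00050475
B * (1/T - 1/T25) = 3812 * 0.00050475 = 1.9241
Rt = 5000 * exp(1.9241) = 34245.5 ohm

34245.5 ohm


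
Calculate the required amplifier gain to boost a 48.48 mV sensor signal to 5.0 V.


Gain = Vout / Vin (converting to same units).
G = 5.0 V / 48.48 mV
G = 5000.0 mV / 48.48 mV
G = 103.14

103.14


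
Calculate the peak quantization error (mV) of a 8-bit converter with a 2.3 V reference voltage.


The maximum quantization error is +/- LSB/2.
LSB = Vref / 2^n = 2.3 / 256 = 0.00898437 V
Max error = LSB / 2 = 0.00898437 / 2 = 0.00449219 V
Max error = 4.4922 mV

4.4922 mV


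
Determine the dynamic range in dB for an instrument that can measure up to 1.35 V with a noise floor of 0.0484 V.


Dynamic range = 20 * log10(Vmax / Vnoise).
DR = 20 * log10(1.35 / 0.0484)
DR = 20 * log10(27.89)
DR = 28.91 dB

28.91 dB


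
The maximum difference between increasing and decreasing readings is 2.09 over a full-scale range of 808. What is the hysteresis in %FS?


Hysteresis = (max difference / full scale) * 100%.
H = (2.09 / 808) * 100
H = 0.259 %FS

0.259 %FS


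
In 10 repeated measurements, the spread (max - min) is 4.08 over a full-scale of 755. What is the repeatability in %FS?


Repeatability = (spread / full scale) * 100%.
R = (4.08 / 755) * 100
R = 0.54 %FS

0.54 %FS


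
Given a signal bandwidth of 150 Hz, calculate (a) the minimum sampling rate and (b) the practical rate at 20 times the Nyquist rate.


By Nyquist theorem, fs_min = 2 * fmax.
fs_min = 2 * 150 = 300 Hz
Practical rate = 20 * fs_min = 20 * 300 = 6000 Hz

fs_min = 300 Hz, fs_practical = 6000 Hz


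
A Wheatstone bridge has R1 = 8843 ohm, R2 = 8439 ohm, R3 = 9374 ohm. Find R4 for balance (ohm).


At balance: R1*R4 = R2*R3, so R4 = R2*R3/R1.
R4 = 8439 * 9374 / 8843
R4 = 79107186 / 8843
R4 = 8945.74 ohm

8945.74 ohm


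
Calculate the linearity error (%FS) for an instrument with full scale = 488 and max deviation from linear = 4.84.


Linearity error = (max deviation / full scale) * 100%.
Linearity = (4.84 / 488) * 100
Linearity = 0.992 %FS

0.992 %FS


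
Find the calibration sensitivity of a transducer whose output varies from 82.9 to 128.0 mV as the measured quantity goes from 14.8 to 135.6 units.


Sensitivity = (y2 - y1) / (x2 - x1).
S = (128.0 - 82.9) / (135.6 - 14.8)
S = 45.1 / 120.8
S = 0.3733 mV/unit

0.3733 mV/unit


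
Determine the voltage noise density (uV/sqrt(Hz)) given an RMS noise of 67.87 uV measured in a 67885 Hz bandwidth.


Noise spectral density = Vrms / sqrt(BW).
NSD = 67.87 / sqrt(67885)
NSD = 67.87 / 260.5475
NSD = 0.2605 uV/sqrt(Hz)

0.2605 uV/sqrt(Hz)


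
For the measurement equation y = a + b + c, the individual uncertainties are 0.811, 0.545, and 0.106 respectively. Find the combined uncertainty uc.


For a sum of independent quantities, uc = sqrt(u1^2 + u2^2 + u3^2).
uc = sqrt(0.811^2 + 0.545^2 + 0.106^2)
uc = sqrt(0.657721 + 0.297025 + 0.011236)
uc = 0.9828

0.9828


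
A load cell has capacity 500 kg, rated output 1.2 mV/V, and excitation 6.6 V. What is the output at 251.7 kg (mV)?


Vout = rated_output * Vex * (load / capacity).
Vout = 1.2 * 6.6 * (251.7 / 500)
Vout = 1.2 * 6.6 * 0.5034
Vout = 3.987 mV

3.987 mV


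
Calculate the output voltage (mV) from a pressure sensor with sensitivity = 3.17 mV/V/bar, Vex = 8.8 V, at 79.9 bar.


Output = sensitivity * Vex * P.
Vout = 3.17 * 8.8 * 79.9
Vout = 27.896 * 79.9
Vout = 2228.89 mV

2228.89 mV


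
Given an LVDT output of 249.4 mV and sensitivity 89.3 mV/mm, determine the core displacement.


Displacement = Vout / sensitivity.
d = 249.4 / 89.3
d = 2.793 mm

2.793 mm


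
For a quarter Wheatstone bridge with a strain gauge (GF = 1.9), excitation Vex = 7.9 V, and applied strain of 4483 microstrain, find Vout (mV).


Quarter bridge output: Vout = (GF * epsilon * Vex) / 4.
Vout = (1.9 * 4483e-6 * 7.9) / 4
Vout = 0.06728983 / 4 V
Vout = 0.01682246 V = 16.8225 mV

16.8225 mV


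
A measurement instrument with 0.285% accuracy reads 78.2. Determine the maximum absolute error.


Absolute error = (accuracy% / 100) * reading.
Error = (0.285 / 100) * 78.2
Error = 0.00285 * 78.2
Error = 0.2229

0.2229


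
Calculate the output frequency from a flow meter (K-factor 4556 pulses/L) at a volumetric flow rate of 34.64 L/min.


Frequency = K * Q / 60 (converting L/min to L/s).
f = 4556 * 34.64 / 60
f = 157819.84 / 60
f = 2630.33 Hz

2630.33 Hz


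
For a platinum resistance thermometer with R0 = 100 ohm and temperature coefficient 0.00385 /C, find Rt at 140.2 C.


The RTD equation: Rt = R0 * (1 + alpha * T).
Rt = 100 * (1 + 0.00385 * 140.2)
Rt = 100 * (1 + 0.53977)
Rt = 100 * 1.53977
Rt = 153.977 ohm

153.977 ohm


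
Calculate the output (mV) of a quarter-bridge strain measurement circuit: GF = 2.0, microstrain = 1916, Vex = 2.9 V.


Quarter bridge output: Vout = (GF * epsilon * Vex) / 4.
Vout = (2.0 * 1916e-6 * 2.9) / 4
Vout = 0.0111128 / 4 V
Vout = 0.0027782 V = 2.7782 mV

2.7782 mV
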